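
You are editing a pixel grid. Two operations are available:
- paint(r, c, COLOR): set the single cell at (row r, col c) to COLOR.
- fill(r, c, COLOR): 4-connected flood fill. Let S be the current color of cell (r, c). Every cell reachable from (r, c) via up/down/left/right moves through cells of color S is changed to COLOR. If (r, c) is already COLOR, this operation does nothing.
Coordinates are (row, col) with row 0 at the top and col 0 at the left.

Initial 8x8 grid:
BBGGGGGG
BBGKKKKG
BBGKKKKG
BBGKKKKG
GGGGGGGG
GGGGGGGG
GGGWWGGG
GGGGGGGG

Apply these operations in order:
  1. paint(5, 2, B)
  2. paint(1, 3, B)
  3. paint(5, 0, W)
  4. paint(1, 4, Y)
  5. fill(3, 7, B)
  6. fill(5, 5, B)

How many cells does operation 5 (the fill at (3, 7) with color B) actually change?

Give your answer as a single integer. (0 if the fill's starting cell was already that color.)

Answer: 40

Derivation:
After op 1 paint(5,2,B):
BBGGGGGG
BBGKKKKG
BBGKKKKG
BBGKKKKG
GGGGGGGG
GGBGGGGG
GGGWWGGG
GGGGGGGG
After op 2 paint(1,3,B):
BBGGGGGG
BBGBKKKG
BBGKKKKG
BBGKKKKG
GGGGGGGG
GGBGGGGG
GGGWWGGG
GGGGGGGG
After op 3 paint(5,0,W):
BBGGGGGG
BBGBKKKG
BBGKKKKG
BBGKKKKG
GGGGGGGG
WGBGGGGG
GGGWWGGG
GGGGGGGG
After op 4 paint(1,4,Y):
BBGGGGGG
BBGBYKKG
BBGKKKKG
BBGKKKKG
GGGGGGGG
WGBGGGGG
GGGWWGGG
GGGGGGGG
After op 5 fill(3,7,B) [40 cells changed]:
BBBBBBBB
BBBBYKKB
BBBKKKKB
BBBKKKKB
BBBBBBBB
WBBBBBBB
BBBWWBBB
BBBBBBBB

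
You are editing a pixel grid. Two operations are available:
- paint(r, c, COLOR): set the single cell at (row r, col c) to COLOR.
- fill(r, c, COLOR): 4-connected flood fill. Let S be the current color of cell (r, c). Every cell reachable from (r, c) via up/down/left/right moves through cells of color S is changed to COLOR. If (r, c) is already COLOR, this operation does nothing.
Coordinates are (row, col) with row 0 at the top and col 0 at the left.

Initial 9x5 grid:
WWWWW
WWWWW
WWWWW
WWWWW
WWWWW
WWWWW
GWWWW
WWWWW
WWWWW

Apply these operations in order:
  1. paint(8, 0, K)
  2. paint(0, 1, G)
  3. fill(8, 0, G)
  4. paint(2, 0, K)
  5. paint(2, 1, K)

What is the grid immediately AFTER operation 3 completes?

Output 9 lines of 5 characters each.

Answer: WGWWW
WWWWW
WWWWW
WWWWW
WWWWW
WWWWW
GWWWW
WWWWW
GWWWW

Derivation:
After op 1 paint(8,0,K):
WWWWW
WWWWW
WWWWW
WWWWW
WWWWW
WWWWW
GWWWW
WWWWW
KWWWW
After op 2 paint(0,1,G):
WGWWW
WWWWW
WWWWW
WWWWW
WWWWW
WWWWW
GWWWW
WWWWW
KWWWW
After op 3 fill(8,0,G) [1 cells changed]:
WGWWW
WWWWW
WWWWW
WWWWW
WWWWW
WWWWW
GWWWW
WWWWW
GWWWW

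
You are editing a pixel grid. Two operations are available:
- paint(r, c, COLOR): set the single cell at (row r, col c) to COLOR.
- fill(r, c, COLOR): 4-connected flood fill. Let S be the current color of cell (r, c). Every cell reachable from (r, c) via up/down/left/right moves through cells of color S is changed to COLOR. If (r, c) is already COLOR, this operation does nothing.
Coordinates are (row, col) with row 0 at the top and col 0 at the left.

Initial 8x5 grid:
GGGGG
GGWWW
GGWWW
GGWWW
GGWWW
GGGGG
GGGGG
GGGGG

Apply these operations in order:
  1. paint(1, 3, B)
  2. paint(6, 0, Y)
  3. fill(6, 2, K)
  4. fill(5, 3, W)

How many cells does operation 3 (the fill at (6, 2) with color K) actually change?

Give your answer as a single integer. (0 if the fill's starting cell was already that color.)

Answer: 27

Derivation:
After op 1 paint(1,3,B):
GGGGG
GGWBW
GGWWW
GGWWW
GGWWW
GGGGG
GGGGG
GGGGG
After op 2 paint(6,0,Y):
GGGGG
GGWBW
GGWWW
GGWWW
GGWWW
GGGGG
YGGGG
GGGGG
After op 3 fill(6,2,K) [27 cells changed]:
KKKKK
KKWBW
KKWWW
KKWWW
KKWWW
KKKKK
YKKKK
KKKKK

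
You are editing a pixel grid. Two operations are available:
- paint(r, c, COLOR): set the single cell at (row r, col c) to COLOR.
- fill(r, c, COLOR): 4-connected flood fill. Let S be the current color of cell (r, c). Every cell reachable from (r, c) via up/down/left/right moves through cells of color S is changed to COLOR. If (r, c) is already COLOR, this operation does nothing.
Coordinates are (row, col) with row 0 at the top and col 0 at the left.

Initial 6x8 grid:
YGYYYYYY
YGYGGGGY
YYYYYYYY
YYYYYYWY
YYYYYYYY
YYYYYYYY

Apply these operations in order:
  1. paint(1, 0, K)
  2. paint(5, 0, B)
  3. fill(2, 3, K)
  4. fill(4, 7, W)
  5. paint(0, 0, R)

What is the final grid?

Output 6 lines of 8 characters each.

After op 1 paint(1,0,K):
YGYYYYYY
KGYGGGGY
YYYYYYYY
YYYYYYWY
YYYYYYYY
YYYYYYYY
After op 2 paint(5,0,B):
YGYYYYYY
KGYGGGGY
YYYYYYYY
YYYYYYWY
YYYYYYYY
BYYYYYYY
After op 3 fill(2,3,K) [38 cells changed]:
YGKKKKKK
KGKGGGGK
KKKKKKKK
KKKKKKWK
KKKKKKKK
BKKKKKKK
After op 4 fill(4,7,W) [39 cells changed]:
YGWWWWWW
WGWGGGGW
WWWWWWWW
WWWWWWWW
WWWWWWWW
BWWWWWWW
After op 5 paint(0,0,R):
RGWWWWWW
WGWGGGGW
WWWWWWWW
WWWWWWWW
WWWWWWWW
BWWWWWWW

Answer: RGWWWWWW
WGWGGGGW
WWWWWWWW
WWWWWWWW
WWWWWWWW
BWWWWWWW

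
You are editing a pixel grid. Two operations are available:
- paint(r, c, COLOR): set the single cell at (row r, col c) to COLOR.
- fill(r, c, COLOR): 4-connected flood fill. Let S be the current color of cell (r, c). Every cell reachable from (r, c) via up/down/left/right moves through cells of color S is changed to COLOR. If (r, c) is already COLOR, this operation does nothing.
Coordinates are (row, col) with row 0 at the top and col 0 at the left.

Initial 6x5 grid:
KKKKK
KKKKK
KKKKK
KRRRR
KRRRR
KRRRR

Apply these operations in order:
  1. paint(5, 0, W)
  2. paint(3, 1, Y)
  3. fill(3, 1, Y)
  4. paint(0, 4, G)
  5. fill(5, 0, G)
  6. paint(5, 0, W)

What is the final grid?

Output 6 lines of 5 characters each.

Answer: KKKKG
KKKKK
KKKKK
KYRRR
KRRRR
WRRRR

Derivation:
After op 1 paint(5,0,W):
KKKKK
KKKKK
KKKKK
KRRRR
KRRRR
WRRRR
After op 2 paint(3,1,Y):
KKKKK
KKKKK
KKKKK
KYRRR
KRRRR
WRRRR
After op 3 fill(3,1,Y) [0 cells changed]:
KKKKK
KKKKK
KKKKK
KYRRR
KRRRR
WRRRR
After op 4 paint(0,4,G):
KKKKG
KKKKK
KKKKK
KYRRR
KRRRR
WRRRR
After op 5 fill(5,0,G) [1 cells changed]:
KKKKG
KKKKK
KKKKK
KYRRR
KRRRR
GRRRR
After op 6 paint(5,0,W):
KKKKG
KKKKK
KKKKK
KYRRR
KRRRR
WRRRR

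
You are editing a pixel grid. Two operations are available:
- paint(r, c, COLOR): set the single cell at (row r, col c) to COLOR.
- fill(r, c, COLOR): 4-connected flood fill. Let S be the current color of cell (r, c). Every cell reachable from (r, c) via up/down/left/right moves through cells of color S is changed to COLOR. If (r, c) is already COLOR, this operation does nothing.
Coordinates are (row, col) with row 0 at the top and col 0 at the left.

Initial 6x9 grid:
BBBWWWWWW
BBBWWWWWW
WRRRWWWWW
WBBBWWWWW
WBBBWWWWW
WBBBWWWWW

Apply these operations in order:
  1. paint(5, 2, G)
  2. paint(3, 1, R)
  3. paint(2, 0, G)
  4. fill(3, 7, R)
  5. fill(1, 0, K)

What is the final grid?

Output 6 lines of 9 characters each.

Answer: KKKRRRRRR
KKKRRRRRR
GRRRRRRRR
WRBBRRRRR
WBBBRRRRR
WBGBRRRRR

Derivation:
After op 1 paint(5,2,G):
BBBWWWWWW
BBBWWWWWW
WRRRWWWWW
WBBBWWWWW
WBBBWWWWW
WBGBWWWWW
After op 2 paint(3,1,R):
BBBWWWWWW
BBBWWWWWW
WRRRWWWWW
WRBBWWWWW
WBBBWWWWW
WBGBWWWWW
After op 3 paint(2,0,G):
BBBWWWWWW
BBBWWWWWW
GRRRWWWWW
WRBBWWWWW
WBBBWWWWW
WBGBWWWWW
After op 4 fill(3,7,R) [32 cells changed]:
BBBRRRRRR
BBBRRRRRR
GRRRRRRRR
WRBBRRRRR
WBBBRRRRR
WBGBRRRRR
After op 5 fill(1,0,K) [6 cells changed]:
KKKRRRRRR
KKKRRRRRR
GRRRRRRRR
WRBBRRRRR
WBBBRRRRR
WBGBRRRRR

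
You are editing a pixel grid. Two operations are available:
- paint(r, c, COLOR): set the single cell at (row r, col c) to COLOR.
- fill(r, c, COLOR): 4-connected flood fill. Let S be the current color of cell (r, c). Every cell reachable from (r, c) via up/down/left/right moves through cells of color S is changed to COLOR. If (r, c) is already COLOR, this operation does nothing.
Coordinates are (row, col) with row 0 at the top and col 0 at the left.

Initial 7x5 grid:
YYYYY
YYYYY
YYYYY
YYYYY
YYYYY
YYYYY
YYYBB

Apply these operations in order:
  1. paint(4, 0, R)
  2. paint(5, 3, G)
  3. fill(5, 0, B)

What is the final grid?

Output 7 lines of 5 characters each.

Answer: BBBBB
BBBBB
BBBBB
BBBBB
RBBBB
BBBGB
BBBBB

Derivation:
After op 1 paint(4,0,R):
YYYYY
YYYYY
YYYYY
YYYYY
RYYYY
YYYYY
YYYBB
After op 2 paint(5,3,G):
YYYYY
YYYYY
YYYYY
YYYYY
RYYYY
YYYGY
YYYBB
After op 3 fill(5,0,B) [31 cells changed]:
BBBBB
BBBBB
BBBBB
BBBBB
RBBBB
BBBGB
BBBBB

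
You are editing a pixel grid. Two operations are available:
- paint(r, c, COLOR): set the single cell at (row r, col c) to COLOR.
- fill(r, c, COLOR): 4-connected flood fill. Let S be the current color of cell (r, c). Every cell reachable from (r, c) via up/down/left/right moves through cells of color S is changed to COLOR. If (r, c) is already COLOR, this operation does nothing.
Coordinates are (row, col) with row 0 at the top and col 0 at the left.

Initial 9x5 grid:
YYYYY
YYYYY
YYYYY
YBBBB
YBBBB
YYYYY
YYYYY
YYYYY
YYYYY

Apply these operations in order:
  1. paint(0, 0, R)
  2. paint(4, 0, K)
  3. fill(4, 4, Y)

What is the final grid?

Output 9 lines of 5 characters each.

Answer: RYYYY
YYYYY
YYYYY
YYYYY
KYYYY
YYYYY
YYYYY
YYYYY
YYYYY

Derivation:
After op 1 paint(0,0,R):
RYYYY
YYYYY
YYYYY
YBBBB
YBBBB
YYYYY
YYYYY
YYYYY
YYYYY
After op 2 paint(4,0,K):
RYYYY
YYYYY
YYYYY
YBBBB
KBBBB
YYYYY
YYYYY
YYYYY
YYYYY
After op 3 fill(4,4,Y) [8 cells changed]:
RYYYY
YYYYY
YYYYY
YYYYY
KYYYY
YYYYY
YYYYY
YYYYY
YYYYY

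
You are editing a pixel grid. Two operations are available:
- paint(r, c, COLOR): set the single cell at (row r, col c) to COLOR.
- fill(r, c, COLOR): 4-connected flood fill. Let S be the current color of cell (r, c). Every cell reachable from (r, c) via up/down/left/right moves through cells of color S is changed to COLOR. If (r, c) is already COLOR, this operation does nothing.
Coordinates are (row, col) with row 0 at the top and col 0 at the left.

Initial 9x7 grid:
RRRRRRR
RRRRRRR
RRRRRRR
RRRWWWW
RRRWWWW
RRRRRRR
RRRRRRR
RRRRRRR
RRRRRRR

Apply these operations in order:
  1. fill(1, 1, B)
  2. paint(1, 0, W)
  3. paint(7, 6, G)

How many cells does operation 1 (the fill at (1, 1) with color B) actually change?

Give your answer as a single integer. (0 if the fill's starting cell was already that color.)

Answer: 55

Derivation:
After op 1 fill(1,1,B) [55 cells changed]:
BBBBBBB
BBBBBBB
BBBBBBB
BBBWWWW
BBBWWWW
BBBBBBB
BBBBBBB
BBBBBBB
BBBBBBB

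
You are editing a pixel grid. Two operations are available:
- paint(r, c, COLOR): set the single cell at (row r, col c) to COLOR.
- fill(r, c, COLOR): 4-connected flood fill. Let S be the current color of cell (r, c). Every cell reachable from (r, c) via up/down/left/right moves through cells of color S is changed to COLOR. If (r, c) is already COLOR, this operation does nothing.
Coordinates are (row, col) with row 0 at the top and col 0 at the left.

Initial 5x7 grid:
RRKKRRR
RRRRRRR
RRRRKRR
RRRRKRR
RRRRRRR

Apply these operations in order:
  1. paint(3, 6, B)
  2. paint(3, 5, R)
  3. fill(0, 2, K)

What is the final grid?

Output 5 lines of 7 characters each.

After op 1 paint(3,6,B):
RRKKRRR
RRRRRRR
RRRRKRR
RRRRKRB
RRRRRRR
After op 2 paint(3,5,R):
RRKKRRR
RRRRRRR
RRRRKRR
RRRRKRB
RRRRRRR
After op 3 fill(0,2,K) [0 cells changed]:
RRKKRRR
RRRRRRR
RRRRKRR
RRRRKRB
RRRRRRR

Answer: RRKKRRR
RRRRRRR
RRRRKRR
RRRRKRB
RRRRRRR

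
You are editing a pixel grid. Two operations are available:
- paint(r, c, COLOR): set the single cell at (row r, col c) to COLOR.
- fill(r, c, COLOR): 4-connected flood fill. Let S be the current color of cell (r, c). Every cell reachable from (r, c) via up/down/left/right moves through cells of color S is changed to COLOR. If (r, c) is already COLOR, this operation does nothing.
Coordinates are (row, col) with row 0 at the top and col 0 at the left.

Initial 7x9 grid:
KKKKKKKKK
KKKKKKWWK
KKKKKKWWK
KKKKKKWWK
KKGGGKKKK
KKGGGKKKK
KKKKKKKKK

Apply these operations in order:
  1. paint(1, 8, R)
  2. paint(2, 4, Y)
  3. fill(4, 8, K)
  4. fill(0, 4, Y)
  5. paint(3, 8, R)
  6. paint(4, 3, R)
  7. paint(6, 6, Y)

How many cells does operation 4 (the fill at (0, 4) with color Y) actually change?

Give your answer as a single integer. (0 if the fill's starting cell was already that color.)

After op 1 paint(1,8,R):
KKKKKKKKK
KKKKKKWWR
KKKKKKWWK
KKKKKKWWK
KKGGGKKKK
KKGGGKKKK
KKKKKKKKK
After op 2 paint(2,4,Y):
KKKKKKKKK
KKKKKKWWR
KKKKYKWWK
KKKKKKWWK
KKGGGKKKK
KKGGGKKKK
KKKKKKKKK
After op 3 fill(4,8,K) [0 cells changed]:
KKKKKKKKK
KKKKKKWWR
KKKKYKWWK
KKKKKKWWK
KKGGGKKKK
KKGGGKKKK
KKKKKKKKK
After op 4 fill(0,4,Y) [49 cells changed]:
YYYYYYYYY
YYYYYYWWR
YYYYYYWWY
YYYYYYWWY
YYGGGYYYY
YYGGGYYYY
YYYYYYYYY

Answer: 49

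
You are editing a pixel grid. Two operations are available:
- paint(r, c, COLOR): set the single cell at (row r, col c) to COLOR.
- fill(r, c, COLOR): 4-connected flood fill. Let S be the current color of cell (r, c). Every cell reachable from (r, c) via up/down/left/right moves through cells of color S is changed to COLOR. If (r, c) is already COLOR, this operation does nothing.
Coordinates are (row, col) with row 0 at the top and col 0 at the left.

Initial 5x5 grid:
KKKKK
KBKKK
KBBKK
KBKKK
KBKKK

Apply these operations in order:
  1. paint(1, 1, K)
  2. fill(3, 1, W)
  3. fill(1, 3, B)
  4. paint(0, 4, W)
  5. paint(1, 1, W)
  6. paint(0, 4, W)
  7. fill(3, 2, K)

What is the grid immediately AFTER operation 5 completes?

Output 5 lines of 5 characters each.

Answer: BBBBW
BWBBB
BWWBB
BWBBB
BWBBB

Derivation:
After op 1 paint(1,1,K):
KKKKK
KKKKK
KBBKK
KBKKK
KBKKK
After op 2 fill(3,1,W) [4 cells changed]:
KKKKK
KKKKK
KWWKK
KWKKK
KWKKK
After op 3 fill(1,3,B) [21 cells changed]:
BBBBB
BBBBB
BWWBB
BWBBB
BWBBB
After op 4 paint(0,4,W):
BBBBW
BBBBB
BWWBB
BWBBB
BWBBB
After op 5 paint(1,1,W):
BBBBW
BWBBB
BWWBB
BWBBB
BWBBB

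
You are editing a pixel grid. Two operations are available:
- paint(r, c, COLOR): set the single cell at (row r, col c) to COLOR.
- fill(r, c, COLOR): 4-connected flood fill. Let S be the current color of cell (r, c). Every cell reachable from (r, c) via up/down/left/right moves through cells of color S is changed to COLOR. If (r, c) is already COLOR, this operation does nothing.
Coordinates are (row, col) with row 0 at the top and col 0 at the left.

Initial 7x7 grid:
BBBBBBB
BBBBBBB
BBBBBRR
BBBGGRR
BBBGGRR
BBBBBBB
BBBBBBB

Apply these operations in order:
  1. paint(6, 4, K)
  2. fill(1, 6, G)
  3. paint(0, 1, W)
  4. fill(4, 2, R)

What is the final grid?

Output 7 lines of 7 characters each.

Answer: RWRRRRR
RRRRRRR
RRRRRRR
RRRRRRR
RRRRRRR
RRRRRRR
RRRRKRR

Derivation:
After op 1 paint(6,4,K):
BBBBBBB
BBBBBBB
BBBBBRR
BBBGGRR
BBBGGRR
BBBBBBB
BBBBKBB
After op 2 fill(1,6,G) [38 cells changed]:
GGGGGGG
GGGGGGG
GGGGGRR
GGGGGRR
GGGGGRR
GGGGGGG
GGGGKGG
After op 3 paint(0,1,W):
GWGGGGG
GGGGGGG
GGGGGRR
GGGGGRR
GGGGGRR
GGGGGGG
GGGGKGG
After op 4 fill(4,2,R) [41 cells changed]:
RWRRRRR
RRRRRRR
RRRRRRR
RRRRRRR
RRRRRRR
RRRRRRR
RRRRKRR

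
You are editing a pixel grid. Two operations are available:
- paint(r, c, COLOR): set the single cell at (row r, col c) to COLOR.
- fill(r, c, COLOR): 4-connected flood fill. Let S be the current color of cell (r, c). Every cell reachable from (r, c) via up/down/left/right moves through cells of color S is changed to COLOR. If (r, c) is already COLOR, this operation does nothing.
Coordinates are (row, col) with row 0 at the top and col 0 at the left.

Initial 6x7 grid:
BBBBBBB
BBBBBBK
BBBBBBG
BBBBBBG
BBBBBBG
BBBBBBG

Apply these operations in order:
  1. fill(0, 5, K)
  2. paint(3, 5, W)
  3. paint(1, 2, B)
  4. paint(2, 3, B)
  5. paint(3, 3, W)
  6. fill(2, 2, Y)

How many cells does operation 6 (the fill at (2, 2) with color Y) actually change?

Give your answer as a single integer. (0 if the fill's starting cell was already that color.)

After op 1 fill(0,5,K) [37 cells changed]:
KKKKKKK
KKKKKKK
KKKKKKG
KKKKKKG
KKKKKKG
KKKKKKG
After op 2 paint(3,5,W):
KKKKKKK
KKKKKKK
KKKKKKG
KKKKKWG
KKKKKKG
KKKKKKG
After op 3 paint(1,2,B):
KKKKKKK
KKBKKKK
KKKKKKG
KKKKKWG
KKKKKKG
KKKKKKG
After op 4 paint(2,3,B):
KKKKKKK
KKBKKKK
KKKBKKG
KKKKKWG
KKKKKKG
KKKKKKG
After op 5 paint(3,3,W):
KKKKKKK
KKBKKKK
KKKBKKG
KKKWKWG
KKKKKKG
KKKKKKG
After op 6 fill(2,2,Y) [34 cells changed]:
YYYYYYY
YYBYYYY
YYYBYYG
YYYWYWG
YYYYYYG
YYYYYYG

Answer: 34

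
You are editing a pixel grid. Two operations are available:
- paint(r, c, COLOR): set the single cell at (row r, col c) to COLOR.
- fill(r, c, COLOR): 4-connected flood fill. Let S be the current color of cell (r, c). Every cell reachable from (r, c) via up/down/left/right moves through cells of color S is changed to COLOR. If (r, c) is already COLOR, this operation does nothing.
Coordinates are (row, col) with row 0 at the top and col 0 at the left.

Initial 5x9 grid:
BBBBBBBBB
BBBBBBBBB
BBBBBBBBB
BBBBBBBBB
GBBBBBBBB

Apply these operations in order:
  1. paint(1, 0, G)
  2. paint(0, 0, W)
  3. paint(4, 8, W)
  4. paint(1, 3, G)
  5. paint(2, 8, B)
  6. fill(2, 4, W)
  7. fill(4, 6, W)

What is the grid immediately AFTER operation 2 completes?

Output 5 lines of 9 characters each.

After op 1 paint(1,0,G):
BBBBBBBBB
GBBBBBBBB
BBBBBBBBB
BBBBBBBBB
GBBBBBBBB
After op 2 paint(0,0,W):
WBBBBBBBB
GBBBBBBBB
BBBBBBBBB
BBBBBBBBB
GBBBBBBBB

Answer: WBBBBBBBB
GBBBBBBBB
BBBBBBBBB
BBBBBBBBB
GBBBBBBBB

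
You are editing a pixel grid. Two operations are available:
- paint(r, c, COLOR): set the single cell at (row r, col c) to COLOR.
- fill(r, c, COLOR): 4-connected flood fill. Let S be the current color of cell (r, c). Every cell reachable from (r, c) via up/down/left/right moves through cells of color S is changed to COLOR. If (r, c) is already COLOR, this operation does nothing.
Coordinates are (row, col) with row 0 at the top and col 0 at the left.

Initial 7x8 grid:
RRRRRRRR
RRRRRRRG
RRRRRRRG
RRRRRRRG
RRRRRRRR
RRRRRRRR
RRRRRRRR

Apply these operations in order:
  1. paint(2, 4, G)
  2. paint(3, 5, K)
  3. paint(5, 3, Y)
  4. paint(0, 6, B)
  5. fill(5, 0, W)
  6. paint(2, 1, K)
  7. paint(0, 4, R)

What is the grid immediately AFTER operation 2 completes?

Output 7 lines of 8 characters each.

Answer: RRRRRRRR
RRRRRRRG
RRRRGRRG
RRRRRKRG
RRRRRRRR
RRRRRRRR
RRRRRRRR

Derivation:
After op 1 paint(2,4,G):
RRRRRRRR
RRRRRRRG
RRRRGRRG
RRRRRRRG
RRRRRRRR
RRRRRRRR
RRRRRRRR
After op 2 paint(3,5,K):
RRRRRRRR
RRRRRRRG
RRRRGRRG
RRRRRKRG
RRRRRRRR
RRRRRRRR
RRRRRRRR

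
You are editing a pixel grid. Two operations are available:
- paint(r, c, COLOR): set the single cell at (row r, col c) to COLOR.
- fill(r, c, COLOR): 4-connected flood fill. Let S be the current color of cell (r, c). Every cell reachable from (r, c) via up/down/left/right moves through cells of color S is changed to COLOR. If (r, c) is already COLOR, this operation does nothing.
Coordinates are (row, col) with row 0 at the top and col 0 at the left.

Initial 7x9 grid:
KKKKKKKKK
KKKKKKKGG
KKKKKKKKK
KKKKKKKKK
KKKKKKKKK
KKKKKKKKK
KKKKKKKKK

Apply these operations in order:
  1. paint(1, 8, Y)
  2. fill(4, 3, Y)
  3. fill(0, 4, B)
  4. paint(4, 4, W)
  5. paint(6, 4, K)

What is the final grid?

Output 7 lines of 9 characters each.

Answer: BBBBBBBBB
BBBBBBBGB
BBBBBBBBB
BBBBBBBBB
BBBBWBBBB
BBBBBBBBB
BBBBKBBBB

Derivation:
After op 1 paint(1,8,Y):
KKKKKKKKK
KKKKKKKGY
KKKKKKKKK
KKKKKKKKK
KKKKKKKKK
KKKKKKKKK
KKKKKKKKK
After op 2 fill(4,3,Y) [61 cells changed]:
YYYYYYYYY
YYYYYYYGY
YYYYYYYYY
YYYYYYYYY
YYYYYYYYY
YYYYYYYYY
YYYYYYYYY
After op 3 fill(0,4,B) [62 cells changed]:
BBBBBBBBB
BBBBBBBGB
BBBBBBBBB
BBBBBBBBB
BBBBBBBBB
BBBBBBBBB
BBBBBBBBB
After op 4 paint(4,4,W):
BBBBBBBBB
BBBBBBBGB
BBBBBBBBB
BBBBBBBBB
BBBBWBBBB
BBBBBBBBB
BBBBBBBBB
After op 5 paint(6,4,K):
BBBBBBBBB
BBBBBBBGB
BBBBBBBBB
BBBBBBBBB
BBBBWBBBB
BBBBBBBBB
BBBBKBBBB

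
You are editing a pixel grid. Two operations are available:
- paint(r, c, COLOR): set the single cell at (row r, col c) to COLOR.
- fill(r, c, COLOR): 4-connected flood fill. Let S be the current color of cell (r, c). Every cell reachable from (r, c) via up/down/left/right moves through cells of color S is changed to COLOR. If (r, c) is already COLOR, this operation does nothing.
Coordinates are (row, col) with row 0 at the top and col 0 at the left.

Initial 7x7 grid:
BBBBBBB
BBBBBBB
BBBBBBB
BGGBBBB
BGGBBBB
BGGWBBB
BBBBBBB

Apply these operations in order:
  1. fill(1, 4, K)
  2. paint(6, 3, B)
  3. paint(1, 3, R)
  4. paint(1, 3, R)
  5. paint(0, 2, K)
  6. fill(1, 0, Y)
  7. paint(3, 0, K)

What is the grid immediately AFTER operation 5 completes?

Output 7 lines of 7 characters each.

After op 1 fill(1,4,K) [42 cells changed]:
KKKKKKK
KKKKKKK
KKKKKKK
KGGKKKK
KGGKKKK
KGGWKKK
KKKKKKK
After op 2 paint(6,3,B):
KKKKKKK
KKKKKKK
KKKKKKK
KGGKKKK
KGGKKKK
KGGWKKK
KKKBKKK
After op 3 paint(1,3,R):
KKKKKKK
KKKRKKK
KKKKKKK
KGGKKKK
KGGKKKK
KGGWKKK
KKKBKKK
After op 4 paint(1,3,R):
KKKKKKK
KKKRKKK
KKKKKKK
KGGKKKK
KGGKKKK
KGGWKKK
KKKBKKK
After op 5 paint(0,2,K):
KKKKKKK
KKKRKKK
KKKKKKK
KGGKKKK
KGGKKKK
KGGWKKK
KKKBKKK

Answer: KKKKKKK
KKKRKKK
KKKKKKK
KGGKKKK
KGGKKKK
KGGWKKK
KKKBKKK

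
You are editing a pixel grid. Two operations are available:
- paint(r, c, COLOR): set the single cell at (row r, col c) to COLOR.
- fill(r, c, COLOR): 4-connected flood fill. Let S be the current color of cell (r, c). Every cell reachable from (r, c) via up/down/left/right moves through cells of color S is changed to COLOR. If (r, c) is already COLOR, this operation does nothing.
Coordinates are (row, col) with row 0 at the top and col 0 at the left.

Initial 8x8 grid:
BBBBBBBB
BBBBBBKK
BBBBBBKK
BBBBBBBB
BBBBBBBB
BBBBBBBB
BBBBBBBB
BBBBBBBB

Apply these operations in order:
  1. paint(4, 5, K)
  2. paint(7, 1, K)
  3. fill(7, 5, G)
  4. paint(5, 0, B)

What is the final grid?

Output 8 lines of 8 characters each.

After op 1 paint(4,5,K):
BBBBBBBB
BBBBBBKK
BBBBBBKK
BBBBBBBB
BBBBBKBB
BBBBBBBB
BBBBBBBB
BBBBBBBB
After op 2 paint(7,1,K):
BBBBBBBB
BBBBBBKK
BBBBBBKK
BBBBBBBB
BBBBBKBB
BBBBBBBB
BBBBBBBB
BKBBBBBB
After op 3 fill(7,5,G) [58 cells changed]:
GGGGGGGG
GGGGGGKK
GGGGGGKK
GGGGGGGG
GGGGGKGG
GGGGGGGG
GGGGGGGG
GKGGGGGG
After op 4 paint(5,0,B):
GGGGGGGG
GGGGGGKK
GGGGGGKK
GGGGGGGG
GGGGGKGG
BGGGGGGG
GGGGGGGG
GKGGGGGG

Answer: GGGGGGGG
GGGGGGKK
GGGGGGKK
GGGGGGGG
GGGGGKGG
BGGGGGGG
GGGGGGGG
GKGGGGGG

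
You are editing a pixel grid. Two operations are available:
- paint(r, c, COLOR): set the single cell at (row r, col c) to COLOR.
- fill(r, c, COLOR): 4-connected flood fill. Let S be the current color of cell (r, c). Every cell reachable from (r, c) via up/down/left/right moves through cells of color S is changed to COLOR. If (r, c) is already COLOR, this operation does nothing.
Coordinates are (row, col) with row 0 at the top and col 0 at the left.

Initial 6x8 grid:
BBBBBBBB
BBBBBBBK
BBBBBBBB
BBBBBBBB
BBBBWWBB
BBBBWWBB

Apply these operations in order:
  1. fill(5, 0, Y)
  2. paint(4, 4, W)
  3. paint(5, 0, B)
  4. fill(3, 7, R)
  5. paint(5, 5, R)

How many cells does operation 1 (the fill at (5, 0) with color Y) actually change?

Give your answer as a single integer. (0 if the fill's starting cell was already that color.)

Answer: 43

Derivation:
After op 1 fill(5,0,Y) [43 cells changed]:
YYYYYYYY
YYYYYYYK
YYYYYYYY
YYYYYYYY
YYYYWWYY
YYYYWWYY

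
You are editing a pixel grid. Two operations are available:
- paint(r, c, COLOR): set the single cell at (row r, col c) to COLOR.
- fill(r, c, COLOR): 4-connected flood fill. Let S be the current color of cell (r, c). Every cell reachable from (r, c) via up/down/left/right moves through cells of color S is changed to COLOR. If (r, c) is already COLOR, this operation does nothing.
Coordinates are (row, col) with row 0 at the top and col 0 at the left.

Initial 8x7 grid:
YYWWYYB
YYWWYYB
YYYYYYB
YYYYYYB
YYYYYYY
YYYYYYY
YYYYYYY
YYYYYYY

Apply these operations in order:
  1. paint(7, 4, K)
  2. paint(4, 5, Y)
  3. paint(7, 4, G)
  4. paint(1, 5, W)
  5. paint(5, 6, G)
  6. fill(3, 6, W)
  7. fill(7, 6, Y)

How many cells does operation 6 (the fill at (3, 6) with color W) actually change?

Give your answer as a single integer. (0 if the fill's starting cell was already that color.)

After op 1 paint(7,4,K):
YYWWYYB
YYWWYYB
YYYYYYB
YYYYYYB
YYYYYYY
YYYYYYY
YYYYYYY
YYYYKYY
After op 2 paint(4,5,Y):
YYWWYYB
YYWWYYB
YYYYYYB
YYYYYYB
YYYYYYY
YYYYYYY
YYYYYYY
YYYYKYY
After op 3 paint(7,4,G):
YYWWYYB
YYWWYYB
YYYYYYB
YYYYYYB
YYYYYYY
YYYYYYY
YYYYYYY
YYYYGYY
After op 4 paint(1,5,W):
YYWWYYB
YYWWYWB
YYYYYYB
YYYYYYB
YYYYYYY
YYYYYYY
YYYYYYY
YYYYGYY
After op 5 paint(5,6,G):
YYWWYYB
YYWWYWB
YYYYYYB
YYYYYYB
YYYYYYY
YYYYYYG
YYYYYYY
YYYYGYY
After op 6 fill(3,6,W) [4 cells changed]:
YYWWYYW
YYWWYWW
YYYYYYW
YYYYYYW
YYYYYYY
YYYYYYG
YYYYYYY
YYYYGYY

Answer: 4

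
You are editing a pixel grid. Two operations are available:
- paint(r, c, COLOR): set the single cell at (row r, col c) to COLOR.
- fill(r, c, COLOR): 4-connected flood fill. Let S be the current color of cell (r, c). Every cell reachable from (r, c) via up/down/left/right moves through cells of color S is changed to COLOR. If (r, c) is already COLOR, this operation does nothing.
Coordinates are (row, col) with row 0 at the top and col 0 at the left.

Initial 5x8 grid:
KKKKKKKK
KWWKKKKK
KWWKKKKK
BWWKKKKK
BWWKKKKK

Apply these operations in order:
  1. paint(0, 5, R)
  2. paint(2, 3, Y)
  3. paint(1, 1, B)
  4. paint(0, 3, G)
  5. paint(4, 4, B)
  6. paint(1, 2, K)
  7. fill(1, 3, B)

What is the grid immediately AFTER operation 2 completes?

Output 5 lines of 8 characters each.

After op 1 paint(0,5,R):
KKKKKRKK
KWWKKKKK
KWWKKKKK
BWWKKKKK
BWWKKKKK
After op 2 paint(2,3,Y):
KKKKKRKK
KWWKKKKK
KWWYKKKK
BWWKKKKK
BWWKKKKK

Answer: KKKKKRKK
KWWKKKKK
KWWYKKKK
BWWKKKKK
BWWKKKKK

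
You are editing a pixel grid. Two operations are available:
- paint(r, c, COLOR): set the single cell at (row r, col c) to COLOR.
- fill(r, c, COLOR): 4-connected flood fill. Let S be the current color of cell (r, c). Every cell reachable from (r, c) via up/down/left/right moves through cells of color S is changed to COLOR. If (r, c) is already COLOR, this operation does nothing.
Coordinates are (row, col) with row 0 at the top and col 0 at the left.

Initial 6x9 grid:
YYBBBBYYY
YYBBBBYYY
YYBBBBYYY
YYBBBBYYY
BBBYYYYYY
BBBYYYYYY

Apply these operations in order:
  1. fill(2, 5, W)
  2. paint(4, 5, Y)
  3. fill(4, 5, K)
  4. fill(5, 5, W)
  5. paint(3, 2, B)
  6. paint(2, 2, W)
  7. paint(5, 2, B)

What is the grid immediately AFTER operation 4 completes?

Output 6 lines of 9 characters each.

Answer: YYWWWWWWW
YYWWWWWWW
YYWWWWWWW
YYWWWWWWW
WWWWWWWWW
WWWWWWWWW

Derivation:
After op 1 fill(2,5,W) [22 cells changed]:
YYWWWWYYY
YYWWWWYYY
YYWWWWYYY
YYWWWWYYY
WWWYYYYYY
WWWYYYYYY
After op 2 paint(4,5,Y):
YYWWWWYYY
YYWWWWYYY
YYWWWWYYY
YYWWWWYYY
WWWYYYYYY
WWWYYYYYY
After op 3 fill(4,5,K) [24 cells changed]:
YYWWWWKKK
YYWWWWKKK
YYWWWWKKK
YYWWWWKKK
WWWKKKKKK
WWWKKKKKK
After op 4 fill(5,5,W) [24 cells changed]:
YYWWWWWWW
YYWWWWWWW
YYWWWWWWW
YYWWWWWWW
WWWWWWWWW
WWWWWWWWW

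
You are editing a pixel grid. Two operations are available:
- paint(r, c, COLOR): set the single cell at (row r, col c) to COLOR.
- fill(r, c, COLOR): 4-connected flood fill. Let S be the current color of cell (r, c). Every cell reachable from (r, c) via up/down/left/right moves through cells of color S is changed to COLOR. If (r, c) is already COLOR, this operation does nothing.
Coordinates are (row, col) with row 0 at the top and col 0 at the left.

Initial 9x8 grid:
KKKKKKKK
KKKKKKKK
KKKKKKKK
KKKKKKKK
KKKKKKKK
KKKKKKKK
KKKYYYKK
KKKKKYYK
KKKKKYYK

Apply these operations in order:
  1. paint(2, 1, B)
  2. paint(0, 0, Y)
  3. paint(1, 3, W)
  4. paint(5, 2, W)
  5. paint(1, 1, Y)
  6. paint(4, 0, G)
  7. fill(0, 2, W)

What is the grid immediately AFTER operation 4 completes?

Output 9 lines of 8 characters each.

After op 1 paint(2,1,B):
KKKKKKKK
KKKKKKKK
KBKKKKKK
KKKKKKKK
KKKKKKKK
KKKKKKKK
KKKYYYKK
KKKKKYYK
KKKKKYYK
After op 2 paint(0,0,Y):
YKKKKKKK
KKKKKKKK
KBKKKKKK
KKKKKKKK
KKKKKKKK
KKKKKKKK
KKKYYYKK
KKKKKYYK
KKKKKYYK
After op 3 paint(1,3,W):
YKKKKKKK
KKKWKKKK
KBKKKKKK
KKKKKKKK
KKKKKKKK
KKKKKKKK
KKKYYYKK
KKKKKYYK
KKKKKYYK
After op 4 paint(5,2,W):
YKKKKKKK
KKKWKKKK
KBKKKKKK
KKKKKKKK
KKKKKKKK
KKWKKKKK
KKKYYYKK
KKKKKYYK
KKKKKYYK

Answer: YKKKKKKK
KKKWKKKK
KBKKKKKK
KKKKKKKK
KKKKKKKK
KKWKKKKK
KKKYYYKK
KKKKKYYK
KKKKKYYK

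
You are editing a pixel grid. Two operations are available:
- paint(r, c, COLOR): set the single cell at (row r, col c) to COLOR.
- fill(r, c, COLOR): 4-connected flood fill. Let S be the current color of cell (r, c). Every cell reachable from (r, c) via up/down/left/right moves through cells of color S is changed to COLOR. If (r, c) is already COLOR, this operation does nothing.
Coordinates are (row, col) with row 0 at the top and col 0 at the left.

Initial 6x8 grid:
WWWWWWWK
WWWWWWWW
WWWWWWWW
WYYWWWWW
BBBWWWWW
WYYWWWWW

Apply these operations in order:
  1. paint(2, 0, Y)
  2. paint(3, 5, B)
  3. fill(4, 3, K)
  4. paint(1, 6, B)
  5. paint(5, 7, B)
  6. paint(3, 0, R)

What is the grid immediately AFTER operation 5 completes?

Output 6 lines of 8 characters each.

After op 1 paint(2,0,Y):
WWWWWWWK
WWWWWWWW
YWWWWWWW
WYYWWWWW
BBBWWWWW
WYYWWWWW
After op 2 paint(3,5,B):
WWWWWWWK
WWWWWWWW
YWWWWWWW
WYYWWBWW
BBBWWWWW
WYYWWWWW
After op 3 fill(4,3,K) [36 cells changed]:
KKKKKKKK
KKKKKKKK
YKKKKKKK
WYYKKBKK
BBBKKKKK
WYYKKKKK
After op 4 paint(1,6,B):
KKKKKKKK
KKKKKKBK
YKKKKKKK
WYYKKBKK
BBBKKKKK
WYYKKKKK
After op 5 paint(5,7,B):
KKKKKKKK
KKKKKKBK
YKKKKKKK
WYYKKBKK
BBBKKKKK
WYYKKKKB

Answer: KKKKKKKK
KKKKKKBK
YKKKKKKK
WYYKKBKK
BBBKKKKK
WYYKKKKB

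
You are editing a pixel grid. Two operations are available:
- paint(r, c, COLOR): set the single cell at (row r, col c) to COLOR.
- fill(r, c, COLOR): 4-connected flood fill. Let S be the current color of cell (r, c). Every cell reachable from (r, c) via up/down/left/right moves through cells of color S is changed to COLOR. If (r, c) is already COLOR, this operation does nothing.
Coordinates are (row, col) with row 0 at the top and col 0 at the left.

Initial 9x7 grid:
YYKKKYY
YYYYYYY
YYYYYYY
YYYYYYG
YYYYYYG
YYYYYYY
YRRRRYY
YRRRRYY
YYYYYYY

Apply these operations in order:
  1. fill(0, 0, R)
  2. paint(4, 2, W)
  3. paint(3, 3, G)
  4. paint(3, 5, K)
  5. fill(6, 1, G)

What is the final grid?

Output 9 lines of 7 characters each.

After op 1 fill(0,0,R) [50 cells changed]:
RRKKKRR
RRRRRRR
RRRRRRR
RRRRRRG
RRRRRRG
RRRRRRR
RRRRRRR
RRRRRRR
RRRRRRR
After op 2 paint(4,2,W):
RRKKKRR
RRRRRRR
RRRRRRR
RRRRRRG
RRWRRRG
RRRRRRR
RRRRRRR
RRRRRRR
RRRRRRR
After op 3 paint(3,3,G):
RRKKKRR
RRRRRRR
RRRRRRR
RRRGRRG
RRWRRRG
RRRRRRR
RRRRRRR
RRRRRRR
RRRRRRR
After op 4 paint(3,5,K):
RRKKKRR
RRRRRRR
RRRRRRR
RRRGRKG
RRWRRRG
RRRRRRR
RRRRRRR
RRRRRRR
RRRRRRR
After op 5 fill(6,1,G) [55 cells changed]:
GGKKKGG
GGGGGGG
GGGGGGG
GGGGGKG
GGWGGGG
GGGGGGG
GGGGGGG
GGGGGGG
GGGGGGG

Answer: GGKKKGG
GGGGGGG
GGGGGGG
GGGGGKG
GGWGGGG
GGGGGGG
GGGGGGG
GGGGGGG
GGGGGGG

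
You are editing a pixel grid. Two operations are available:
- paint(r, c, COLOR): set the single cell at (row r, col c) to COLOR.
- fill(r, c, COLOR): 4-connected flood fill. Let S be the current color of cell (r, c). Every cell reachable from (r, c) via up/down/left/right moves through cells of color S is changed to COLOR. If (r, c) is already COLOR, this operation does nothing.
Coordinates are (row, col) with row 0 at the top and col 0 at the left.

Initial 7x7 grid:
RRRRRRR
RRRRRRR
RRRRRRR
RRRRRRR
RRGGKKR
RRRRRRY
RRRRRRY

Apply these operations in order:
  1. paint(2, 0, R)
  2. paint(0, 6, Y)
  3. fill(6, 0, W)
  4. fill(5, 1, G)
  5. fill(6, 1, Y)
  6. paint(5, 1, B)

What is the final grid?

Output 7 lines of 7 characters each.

Answer: YYYYYYY
YYYYYYY
YYYYYYY
YYYYYYY
YYYYKKY
YBYYYYY
YYYYYYY

Derivation:
After op 1 paint(2,0,R):
RRRRRRR
RRRRRRR
RRRRRRR
RRRRRRR
RRGGKKR
RRRRRRY
RRRRRRY
After op 2 paint(0,6,Y):
RRRRRRY
RRRRRRR
RRRRRRR
RRRRRRR
RRGGKKR
RRRRRRY
RRRRRRY
After op 3 fill(6,0,W) [42 cells changed]:
WWWWWWY
WWWWWWW
WWWWWWW
WWWWWWW
WWGGKKW
WWWWWWY
WWWWWWY
After op 4 fill(5,1,G) [42 cells changed]:
GGGGGGY
GGGGGGG
GGGGGGG
GGGGGGG
GGGGKKG
GGGGGGY
GGGGGGY
After op 5 fill(6,1,Y) [44 cells changed]:
YYYYYYY
YYYYYYY
YYYYYYY
YYYYYYY
YYYYKKY
YYYYYYY
YYYYYYY
After op 6 paint(5,1,B):
YYYYYYY
YYYYYYY
YYYYYYY
YYYYYYY
YYYYKKY
YBYYYYY
YYYYYYY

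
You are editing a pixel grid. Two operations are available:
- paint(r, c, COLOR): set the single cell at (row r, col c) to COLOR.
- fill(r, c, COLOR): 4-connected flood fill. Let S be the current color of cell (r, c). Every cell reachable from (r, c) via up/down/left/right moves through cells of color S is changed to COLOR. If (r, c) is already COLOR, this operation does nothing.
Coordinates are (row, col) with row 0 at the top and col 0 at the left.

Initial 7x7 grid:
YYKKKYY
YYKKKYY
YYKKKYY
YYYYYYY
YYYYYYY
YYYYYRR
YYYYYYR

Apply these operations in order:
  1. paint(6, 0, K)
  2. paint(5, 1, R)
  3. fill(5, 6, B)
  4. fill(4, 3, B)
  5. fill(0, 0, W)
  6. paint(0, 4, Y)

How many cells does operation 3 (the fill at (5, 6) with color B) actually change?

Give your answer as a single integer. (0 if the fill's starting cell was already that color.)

Answer: 3

Derivation:
After op 1 paint(6,0,K):
YYKKKYY
YYKKKYY
YYKKKYY
YYYYYYY
YYYYYYY
YYYYYRR
KYYYYYR
After op 2 paint(5,1,R):
YYKKKYY
YYKKKYY
YYKKKYY
YYYYYYY
YYYYYYY
YRYYYRR
KYYYYYR
After op 3 fill(5,6,B) [3 cells changed]:
YYKKKYY
YYKKKYY
YYKKKYY
YYYYYYY
YYYYYYY
YRYYYBB
KYYYYYB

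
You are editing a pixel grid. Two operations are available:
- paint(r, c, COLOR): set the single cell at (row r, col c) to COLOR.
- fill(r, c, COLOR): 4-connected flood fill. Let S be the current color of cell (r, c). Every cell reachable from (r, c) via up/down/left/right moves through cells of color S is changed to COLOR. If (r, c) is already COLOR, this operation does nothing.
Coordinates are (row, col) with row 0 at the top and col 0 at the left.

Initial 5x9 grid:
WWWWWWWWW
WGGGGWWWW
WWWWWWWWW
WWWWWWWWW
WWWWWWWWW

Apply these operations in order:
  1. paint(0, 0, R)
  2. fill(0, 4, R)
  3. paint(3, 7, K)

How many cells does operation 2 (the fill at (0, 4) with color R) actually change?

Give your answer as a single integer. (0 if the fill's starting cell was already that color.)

After op 1 paint(0,0,R):
RWWWWWWWW
WGGGGWWWW
WWWWWWWWW
WWWWWWWWW
WWWWWWWWW
After op 2 fill(0,4,R) [40 cells changed]:
RRRRRRRRR
RGGGGRRRR
RRRRRRRRR
RRRRRRRRR
RRRRRRRRR

Answer: 40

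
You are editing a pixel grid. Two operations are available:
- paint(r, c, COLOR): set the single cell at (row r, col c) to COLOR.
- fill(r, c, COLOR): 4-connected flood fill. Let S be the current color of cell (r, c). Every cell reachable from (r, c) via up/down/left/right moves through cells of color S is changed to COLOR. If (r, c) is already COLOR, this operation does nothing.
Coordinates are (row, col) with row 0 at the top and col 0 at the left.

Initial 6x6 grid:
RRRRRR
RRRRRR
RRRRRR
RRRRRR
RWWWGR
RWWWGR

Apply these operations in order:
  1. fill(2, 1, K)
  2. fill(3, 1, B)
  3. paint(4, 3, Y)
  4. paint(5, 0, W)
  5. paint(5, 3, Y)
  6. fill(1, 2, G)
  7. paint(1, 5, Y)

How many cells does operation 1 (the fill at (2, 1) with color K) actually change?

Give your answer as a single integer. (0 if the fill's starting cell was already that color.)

After op 1 fill(2,1,K) [28 cells changed]:
KKKKKK
KKKKKK
KKKKKK
KKKKKK
KWWWGK
KWWWGK

Answer: 28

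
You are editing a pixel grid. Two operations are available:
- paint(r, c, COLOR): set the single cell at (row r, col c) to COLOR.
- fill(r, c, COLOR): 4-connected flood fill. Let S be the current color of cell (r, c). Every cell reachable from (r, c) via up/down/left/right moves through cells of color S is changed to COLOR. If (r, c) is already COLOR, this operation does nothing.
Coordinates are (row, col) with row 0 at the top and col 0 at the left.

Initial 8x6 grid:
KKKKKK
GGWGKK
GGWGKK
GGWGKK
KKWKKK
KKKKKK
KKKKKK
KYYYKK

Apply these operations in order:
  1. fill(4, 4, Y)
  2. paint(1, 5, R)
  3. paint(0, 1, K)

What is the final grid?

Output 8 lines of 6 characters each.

After op 1 fill(4,4,Y) [32 cells changed]:
YYYYYY
GGWGYY
GGWGYY
GGWGYY
YYWYYY
YYYYYY
YYYYYY
YYYYYY
After op 2 paint(1,5,R):
YYYYYY
GGWGYR
GGWGYY
GGWGYY
YYWYYY
YYYYYY
YYYYYY
YYYYYY
After op 3 paint(0,1,K):
YKYYYY
GGWGYR
GGWGYY
GGWGYY
YYWYYY
YYYYYY
YYYYYY
YYYYYY

Answer: YKYYYY
GGWGYR
GGWGYY
GGWGYY
YYWYYY
YYYYYY
YYYYYY
YYYYYY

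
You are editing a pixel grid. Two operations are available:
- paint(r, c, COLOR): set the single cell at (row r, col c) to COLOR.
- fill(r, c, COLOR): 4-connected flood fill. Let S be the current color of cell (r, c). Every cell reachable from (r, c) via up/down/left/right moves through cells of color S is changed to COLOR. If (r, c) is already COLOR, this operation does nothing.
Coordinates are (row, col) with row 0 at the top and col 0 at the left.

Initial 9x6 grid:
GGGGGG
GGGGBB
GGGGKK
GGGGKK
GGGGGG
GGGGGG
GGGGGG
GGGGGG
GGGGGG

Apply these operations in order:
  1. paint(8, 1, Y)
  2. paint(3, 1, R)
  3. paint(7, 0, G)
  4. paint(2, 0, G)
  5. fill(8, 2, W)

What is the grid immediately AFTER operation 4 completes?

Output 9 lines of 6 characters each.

After op 1 paint(8,1,Y):
GGGGGG
GGGGBB
GGGGKK
GGGGKK
GGGGGG
GGGGGG
GGGGGG
GGGGGG
GYGGGG
After op 2 paint(3,1,R):
GGGGGG
GGGGBB
GGGGKK
GRGGKK
GGGGGG
GGGGGG
GGGGGG
GGGGGG
GYGGGG
After op 3 paint(7,0,G):
GGGGGG
GGGGBB
GGGGKK
GRGGKK
GGGGGG
GGGGGG
GGGGGG
GGGGGG
GYGGGG
After op 4 paint(2,0,G):
GGGGGG
GGGGBB
GGGGKK
GRGGKK
GGGGGG
GGGGGG
GGGGGG
GGGGGG
GYGGGG

Answer: GGGGGG
GGGGBB
GGGGKK
GRGGKK
GGGGGG
GGGGGG
GGGGGG
GGGGGG
GYGGGG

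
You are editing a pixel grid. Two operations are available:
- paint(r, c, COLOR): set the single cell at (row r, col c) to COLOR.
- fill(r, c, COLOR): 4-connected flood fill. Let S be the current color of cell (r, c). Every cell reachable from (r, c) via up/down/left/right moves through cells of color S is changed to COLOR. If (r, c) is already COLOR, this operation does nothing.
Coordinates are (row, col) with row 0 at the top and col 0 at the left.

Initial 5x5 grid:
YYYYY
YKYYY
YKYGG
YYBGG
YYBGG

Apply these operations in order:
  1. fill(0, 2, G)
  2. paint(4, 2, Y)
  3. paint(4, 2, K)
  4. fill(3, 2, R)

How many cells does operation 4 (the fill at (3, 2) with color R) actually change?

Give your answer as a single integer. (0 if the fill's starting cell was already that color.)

Answer: 1

Derivation:
After op 1 fill(0,2,G) [15 cells changed]:
GGGGG
GKGGG
GKGGG
GGBGG
GGBGG
After op 2 paint(4,2,Y):
GGGGG
GKGGG
GKGGG
GGBGG
GGYGG
After op 3 paint(4,2,K):
GGGGG
GKGGG
GKGGG
GGBGG
GGKGG
After op 4 fill(3,2,R) [1 cells changed]:
GGGGG
GKGGG
GKGGG
GGRGG
GGKGG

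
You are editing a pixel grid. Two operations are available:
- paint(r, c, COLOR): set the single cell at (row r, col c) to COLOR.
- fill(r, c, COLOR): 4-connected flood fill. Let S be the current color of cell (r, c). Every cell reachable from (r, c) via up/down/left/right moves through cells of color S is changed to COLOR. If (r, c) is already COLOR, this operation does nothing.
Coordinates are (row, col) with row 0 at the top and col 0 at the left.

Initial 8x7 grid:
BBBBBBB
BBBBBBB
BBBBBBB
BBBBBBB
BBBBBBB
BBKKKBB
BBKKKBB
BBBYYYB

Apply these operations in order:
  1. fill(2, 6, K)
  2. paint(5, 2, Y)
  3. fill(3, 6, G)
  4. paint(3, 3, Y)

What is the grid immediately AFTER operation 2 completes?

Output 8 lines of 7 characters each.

After op 1 fill(2,6,K) [47 cells changed]:
KKKKKKK
KKKKKKK
KKKKKKK
KKKKKKK
KKKKKKK
KKKKKKK
KKKKKKK
KKKYYYK
After op 2 paint(5,2,Y):
KKKKKKK
KKKKKKK
KKKKKKK
KKKKKKK
KKKKKKK
KKYKKKK
KKKKKKK
KKKYYYK

Answer: KKKKKKK
KKKKKKK
KKKKKKK
KKKKKKK
KKKKKKK
KKYKKKK
KKKKKKK
KKKYYYK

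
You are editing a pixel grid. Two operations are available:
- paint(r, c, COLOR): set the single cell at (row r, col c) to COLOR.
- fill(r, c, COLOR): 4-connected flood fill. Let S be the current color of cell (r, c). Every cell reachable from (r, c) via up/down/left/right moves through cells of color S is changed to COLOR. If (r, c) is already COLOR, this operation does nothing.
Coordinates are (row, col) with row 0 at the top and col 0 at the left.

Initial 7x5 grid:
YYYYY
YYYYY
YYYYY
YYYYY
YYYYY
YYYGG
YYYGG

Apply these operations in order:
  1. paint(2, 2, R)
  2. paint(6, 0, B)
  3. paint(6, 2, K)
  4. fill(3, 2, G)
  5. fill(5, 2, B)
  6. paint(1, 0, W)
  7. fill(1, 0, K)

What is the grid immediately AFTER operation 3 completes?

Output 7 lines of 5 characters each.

After op 1 paint(2,2,R):
YYYYY
YYYYY
YYRYY
YYYYY
YYYYY
YYYGG
YYYGG
After op 2 paint(6,0,B):
YYYYY
YYYYY
YYRYY
YYYYY
YYYYY
YYYGG
BYYGG
After op 3 paint(6,2,K):
YYYYY
YYYYY
YYRYY
YYYYY
YYYYY
YYYGG
BYKGG

Answer: YYYYY
YYYYY
YYRYY
YYYYY
YYYYY
YYYGG
BYKGG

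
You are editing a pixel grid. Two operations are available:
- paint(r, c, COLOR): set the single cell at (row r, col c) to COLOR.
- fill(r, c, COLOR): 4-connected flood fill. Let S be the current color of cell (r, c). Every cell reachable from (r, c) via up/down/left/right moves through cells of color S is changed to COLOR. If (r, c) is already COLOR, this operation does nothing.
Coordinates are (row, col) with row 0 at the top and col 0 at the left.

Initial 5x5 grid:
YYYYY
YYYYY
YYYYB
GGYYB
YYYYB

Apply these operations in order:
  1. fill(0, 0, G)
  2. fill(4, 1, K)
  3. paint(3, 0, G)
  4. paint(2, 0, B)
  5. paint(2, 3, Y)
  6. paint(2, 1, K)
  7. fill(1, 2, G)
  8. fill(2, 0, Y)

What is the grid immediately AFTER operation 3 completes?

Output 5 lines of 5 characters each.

After op 1 fill(0,0,G) [20 cells changed]:
GGGGG
GGGGG
GGGGB
GGGGB
GGGGB
After op 2 fill(4,1,K) [22 cells changed]:
KKKKK
KKKKK
KKKKB
KKKKB
KKKKB
After op 3 paint(3,0,G):
KKKKK
KKKKK
KKKKB
GKKKB
KKKKB

Answer: KKKKK
KKKKK
KKKKB
GKKKB
KKKKB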